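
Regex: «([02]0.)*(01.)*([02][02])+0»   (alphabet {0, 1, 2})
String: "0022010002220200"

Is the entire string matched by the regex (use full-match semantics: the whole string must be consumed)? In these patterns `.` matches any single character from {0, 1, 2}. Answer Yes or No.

Yes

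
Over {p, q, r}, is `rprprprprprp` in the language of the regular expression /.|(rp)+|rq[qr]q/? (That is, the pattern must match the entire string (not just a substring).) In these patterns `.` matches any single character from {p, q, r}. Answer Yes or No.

Yes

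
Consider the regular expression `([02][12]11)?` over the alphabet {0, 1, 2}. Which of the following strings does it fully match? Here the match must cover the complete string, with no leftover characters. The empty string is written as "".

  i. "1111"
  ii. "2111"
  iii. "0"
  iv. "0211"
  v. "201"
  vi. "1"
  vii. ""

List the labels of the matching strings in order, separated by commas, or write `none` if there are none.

i → no match
ii → match
iii → no match
iv → match
v → no match
vi → no match
vii → match

ii, iv, vii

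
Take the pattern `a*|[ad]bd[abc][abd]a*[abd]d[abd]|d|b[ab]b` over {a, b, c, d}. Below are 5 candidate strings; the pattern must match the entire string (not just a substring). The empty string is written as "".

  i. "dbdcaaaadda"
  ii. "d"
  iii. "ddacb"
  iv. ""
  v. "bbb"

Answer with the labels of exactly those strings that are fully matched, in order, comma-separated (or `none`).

i, ii, iv, v

i → match
ii → match
iii → no match
iv → match
v → match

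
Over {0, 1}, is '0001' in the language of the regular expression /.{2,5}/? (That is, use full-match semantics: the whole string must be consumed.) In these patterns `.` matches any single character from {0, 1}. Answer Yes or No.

Yes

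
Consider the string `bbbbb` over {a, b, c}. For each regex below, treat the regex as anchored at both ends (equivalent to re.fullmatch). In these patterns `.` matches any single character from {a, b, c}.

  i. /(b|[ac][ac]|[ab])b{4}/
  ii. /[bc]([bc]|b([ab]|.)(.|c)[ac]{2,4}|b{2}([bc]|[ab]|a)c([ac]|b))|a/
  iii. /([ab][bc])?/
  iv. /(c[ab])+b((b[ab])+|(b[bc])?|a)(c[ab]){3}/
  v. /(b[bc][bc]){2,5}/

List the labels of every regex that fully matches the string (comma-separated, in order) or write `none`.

i

i → match
ii → no match
iii → no match
iv → no match — must start with `c`
v → no match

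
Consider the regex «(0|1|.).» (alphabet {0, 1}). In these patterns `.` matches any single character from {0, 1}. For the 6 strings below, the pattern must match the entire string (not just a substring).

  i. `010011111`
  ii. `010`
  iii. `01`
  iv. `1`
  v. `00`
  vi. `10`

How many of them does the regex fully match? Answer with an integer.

3

i → no match
ii → no match
iii → match
iv → no match
v → match
vi → match
Total matched: 3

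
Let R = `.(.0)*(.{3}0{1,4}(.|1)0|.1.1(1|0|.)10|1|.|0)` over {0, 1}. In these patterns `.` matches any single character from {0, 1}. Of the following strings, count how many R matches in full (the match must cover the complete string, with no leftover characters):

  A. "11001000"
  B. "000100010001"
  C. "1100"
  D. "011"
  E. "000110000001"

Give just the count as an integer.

2

A → no match
B → match
C → match
D → no match
E → no match
Total matched: 2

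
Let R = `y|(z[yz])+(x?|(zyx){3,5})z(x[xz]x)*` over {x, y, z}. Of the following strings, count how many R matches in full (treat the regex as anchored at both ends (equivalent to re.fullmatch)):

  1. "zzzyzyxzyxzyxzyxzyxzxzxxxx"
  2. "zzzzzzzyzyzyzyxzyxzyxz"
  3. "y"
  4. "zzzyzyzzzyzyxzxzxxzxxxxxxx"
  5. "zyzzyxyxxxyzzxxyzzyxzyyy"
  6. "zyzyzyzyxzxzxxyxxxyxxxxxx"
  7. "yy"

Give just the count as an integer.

1 → match
2 → match
3 → match
4 → match
5 → no match
6 → no match
7 → no match
Total matched: 4

4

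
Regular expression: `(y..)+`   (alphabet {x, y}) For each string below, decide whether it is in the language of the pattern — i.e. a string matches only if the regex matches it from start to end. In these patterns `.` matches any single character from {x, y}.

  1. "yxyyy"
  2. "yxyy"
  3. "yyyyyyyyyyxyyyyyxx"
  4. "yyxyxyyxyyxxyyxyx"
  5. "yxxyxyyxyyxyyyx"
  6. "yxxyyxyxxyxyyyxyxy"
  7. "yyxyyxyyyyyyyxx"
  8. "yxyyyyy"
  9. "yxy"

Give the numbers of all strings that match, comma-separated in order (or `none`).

3, 5, 6, 7, 9

1 → no match
2 → no match
3 → match
4 → no match
5 → match
6 → match
7 → match
8 → no match
9 → match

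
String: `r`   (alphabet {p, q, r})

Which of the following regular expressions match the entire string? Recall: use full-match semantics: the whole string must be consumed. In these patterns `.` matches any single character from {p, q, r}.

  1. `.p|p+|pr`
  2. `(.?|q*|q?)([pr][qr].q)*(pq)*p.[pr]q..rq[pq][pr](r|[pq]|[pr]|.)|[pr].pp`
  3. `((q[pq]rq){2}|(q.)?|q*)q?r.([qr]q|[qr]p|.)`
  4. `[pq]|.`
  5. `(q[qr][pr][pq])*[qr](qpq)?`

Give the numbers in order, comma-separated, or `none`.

1 → no match
2 → no match
3 → no match
4 → match
5 → match

4, 5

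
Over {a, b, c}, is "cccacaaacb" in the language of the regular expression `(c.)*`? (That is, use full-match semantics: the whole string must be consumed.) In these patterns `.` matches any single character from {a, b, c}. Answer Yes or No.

No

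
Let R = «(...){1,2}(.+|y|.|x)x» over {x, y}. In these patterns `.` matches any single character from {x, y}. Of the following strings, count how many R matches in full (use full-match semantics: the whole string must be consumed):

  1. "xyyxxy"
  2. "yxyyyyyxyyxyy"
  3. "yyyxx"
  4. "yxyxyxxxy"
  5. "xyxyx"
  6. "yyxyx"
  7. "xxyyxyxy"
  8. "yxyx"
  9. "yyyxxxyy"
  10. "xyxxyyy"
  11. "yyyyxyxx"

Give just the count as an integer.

1 → no match — must end with "x"
2 → no match — must end with "x"
3 → match
4 → no match — must end with "x"
5 → match
6 → match
7 → no match — must end with "x"
8 → no match
9 → no match — must end with "x"
10 → no match — must end with "x"
11 → match
Total matched: 4

4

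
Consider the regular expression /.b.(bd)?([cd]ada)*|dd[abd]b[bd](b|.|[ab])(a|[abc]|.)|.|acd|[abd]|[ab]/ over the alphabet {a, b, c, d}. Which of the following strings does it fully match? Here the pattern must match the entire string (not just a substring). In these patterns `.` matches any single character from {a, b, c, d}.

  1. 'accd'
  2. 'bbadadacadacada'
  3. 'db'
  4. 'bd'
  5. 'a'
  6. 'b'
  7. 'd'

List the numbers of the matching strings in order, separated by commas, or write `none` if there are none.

2, 5, 6, 7

1 → no match
2 → match
3 → no match
4 → no match
5 → match
6 → match
7 → match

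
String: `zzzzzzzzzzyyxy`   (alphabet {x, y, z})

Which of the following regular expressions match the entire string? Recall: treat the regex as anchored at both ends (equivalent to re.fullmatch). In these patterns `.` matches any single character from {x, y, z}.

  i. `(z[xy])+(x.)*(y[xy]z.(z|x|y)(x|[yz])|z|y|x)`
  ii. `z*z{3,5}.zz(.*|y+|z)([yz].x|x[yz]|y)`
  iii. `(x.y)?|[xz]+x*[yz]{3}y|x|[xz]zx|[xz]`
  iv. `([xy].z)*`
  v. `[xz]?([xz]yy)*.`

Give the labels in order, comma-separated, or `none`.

ii

i → no match
ii → match
iii → no match
iv → no match
v → no match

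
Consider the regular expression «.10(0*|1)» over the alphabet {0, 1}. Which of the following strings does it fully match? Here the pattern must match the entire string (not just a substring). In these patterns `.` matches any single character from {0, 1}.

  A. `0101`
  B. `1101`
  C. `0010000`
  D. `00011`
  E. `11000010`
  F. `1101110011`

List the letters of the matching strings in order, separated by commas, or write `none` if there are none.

A, B

A → match
B → match
C → no match
D → no match
E → no match
F → no match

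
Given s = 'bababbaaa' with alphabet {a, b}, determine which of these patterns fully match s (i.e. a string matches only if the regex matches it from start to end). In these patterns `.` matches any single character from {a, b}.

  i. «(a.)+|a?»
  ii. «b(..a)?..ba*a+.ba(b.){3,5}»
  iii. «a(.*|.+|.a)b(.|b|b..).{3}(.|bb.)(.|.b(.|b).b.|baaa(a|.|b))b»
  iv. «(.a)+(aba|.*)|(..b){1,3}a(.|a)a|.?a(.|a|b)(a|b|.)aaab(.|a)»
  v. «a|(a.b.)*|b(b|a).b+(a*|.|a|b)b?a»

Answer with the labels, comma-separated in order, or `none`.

iv

i → no match
ii → no match
iii → no match — must start with 'a'
iv → match
v → no match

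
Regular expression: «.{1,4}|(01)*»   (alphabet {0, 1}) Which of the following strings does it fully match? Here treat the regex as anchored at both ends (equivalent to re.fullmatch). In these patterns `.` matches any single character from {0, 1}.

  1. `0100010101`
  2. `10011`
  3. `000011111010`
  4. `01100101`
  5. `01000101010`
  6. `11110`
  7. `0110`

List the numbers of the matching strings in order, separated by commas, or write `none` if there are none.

1. `0100010101` → no match
2. `10011` → no match
3. `000011111010` → no match
4. `01100101` → no match
5. `01000101010` → no match
6. `11110` → no match
7. `0110` → match

7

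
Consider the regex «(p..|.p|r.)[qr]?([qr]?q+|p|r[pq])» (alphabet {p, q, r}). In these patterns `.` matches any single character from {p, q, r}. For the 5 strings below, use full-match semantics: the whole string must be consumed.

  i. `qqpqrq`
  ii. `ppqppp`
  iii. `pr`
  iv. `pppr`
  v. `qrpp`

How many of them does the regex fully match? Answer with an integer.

i. `qqpqrq` → no match
ii. `ppqppp` → no match
iii. `pr` → no match
iv. `pppr` → no match
v. `qrpp` → no match
Total matched: 0

0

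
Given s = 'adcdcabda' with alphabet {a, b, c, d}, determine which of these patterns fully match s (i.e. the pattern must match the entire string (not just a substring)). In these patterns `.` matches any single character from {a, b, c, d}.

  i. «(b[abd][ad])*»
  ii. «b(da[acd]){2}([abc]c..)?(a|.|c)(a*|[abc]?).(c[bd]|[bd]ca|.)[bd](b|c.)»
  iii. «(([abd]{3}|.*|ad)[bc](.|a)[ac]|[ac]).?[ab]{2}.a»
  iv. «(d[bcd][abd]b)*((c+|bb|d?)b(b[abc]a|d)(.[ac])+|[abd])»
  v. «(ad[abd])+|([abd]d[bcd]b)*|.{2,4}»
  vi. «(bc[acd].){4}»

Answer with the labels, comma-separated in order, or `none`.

i → no match
ii → no match — must start with 'bda'
iii → match
iv → no match
v → no match
vi → no match — must start with 'bc'

iii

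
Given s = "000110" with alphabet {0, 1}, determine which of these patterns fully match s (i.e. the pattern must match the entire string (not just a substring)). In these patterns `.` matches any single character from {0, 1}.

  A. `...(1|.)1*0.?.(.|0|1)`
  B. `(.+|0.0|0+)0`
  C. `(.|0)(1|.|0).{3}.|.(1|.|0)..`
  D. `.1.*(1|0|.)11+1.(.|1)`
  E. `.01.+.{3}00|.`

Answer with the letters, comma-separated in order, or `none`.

A → no match
B → match
C → match
D → no match
E → no match

B, C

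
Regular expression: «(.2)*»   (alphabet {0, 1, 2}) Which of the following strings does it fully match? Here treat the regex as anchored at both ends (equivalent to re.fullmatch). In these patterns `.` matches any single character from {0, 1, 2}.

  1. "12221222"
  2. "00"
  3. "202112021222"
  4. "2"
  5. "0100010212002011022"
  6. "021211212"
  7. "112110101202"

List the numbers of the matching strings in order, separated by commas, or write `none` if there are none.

1

1 → match
2 → no match
3 → no match
4 → no match
5 → no match
6 → no match
7 → no match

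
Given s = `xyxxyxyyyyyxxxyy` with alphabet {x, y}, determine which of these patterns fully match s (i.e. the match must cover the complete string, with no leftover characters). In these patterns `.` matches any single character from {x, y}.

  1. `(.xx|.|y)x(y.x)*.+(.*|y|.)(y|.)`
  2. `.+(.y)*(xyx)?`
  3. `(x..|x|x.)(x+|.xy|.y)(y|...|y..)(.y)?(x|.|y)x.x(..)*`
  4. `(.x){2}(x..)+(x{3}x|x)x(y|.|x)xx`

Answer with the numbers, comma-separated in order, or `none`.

2, 3

1 → no match
2 → match
3 → match
4 → no match — must end with `xx`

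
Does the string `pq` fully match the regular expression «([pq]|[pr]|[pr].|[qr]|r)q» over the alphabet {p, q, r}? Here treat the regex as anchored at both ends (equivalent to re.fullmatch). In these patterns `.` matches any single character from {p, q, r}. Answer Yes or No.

Yes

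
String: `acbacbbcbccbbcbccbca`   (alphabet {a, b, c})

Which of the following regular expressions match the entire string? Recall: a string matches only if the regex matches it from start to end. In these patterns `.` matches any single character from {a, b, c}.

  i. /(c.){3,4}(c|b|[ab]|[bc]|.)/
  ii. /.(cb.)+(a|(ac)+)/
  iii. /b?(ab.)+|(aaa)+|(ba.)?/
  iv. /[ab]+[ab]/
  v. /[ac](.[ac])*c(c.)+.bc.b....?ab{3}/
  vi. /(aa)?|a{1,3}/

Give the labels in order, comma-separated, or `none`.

i → no match — must start with `c`
ii → match
iii → no match
iv → no match
v → no match — must end with `b`
vi → no match

ii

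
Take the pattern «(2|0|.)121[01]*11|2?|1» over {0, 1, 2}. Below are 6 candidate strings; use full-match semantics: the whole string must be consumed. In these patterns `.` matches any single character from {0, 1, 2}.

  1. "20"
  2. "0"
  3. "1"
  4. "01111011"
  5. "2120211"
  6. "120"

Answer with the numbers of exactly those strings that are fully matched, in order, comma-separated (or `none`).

3

1. "20" → no match
2. "0" → no match
3. "1" → match
4. "01111011" → no match
5. "2120211" → no match
6. "120" → no match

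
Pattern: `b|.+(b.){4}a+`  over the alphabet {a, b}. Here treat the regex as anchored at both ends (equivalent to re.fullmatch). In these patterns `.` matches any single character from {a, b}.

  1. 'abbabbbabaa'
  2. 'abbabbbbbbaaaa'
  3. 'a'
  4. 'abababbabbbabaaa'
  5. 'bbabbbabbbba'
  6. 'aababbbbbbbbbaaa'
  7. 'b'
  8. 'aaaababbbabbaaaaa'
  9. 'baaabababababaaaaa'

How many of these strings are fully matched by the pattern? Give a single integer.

8

1 → match
2 → match
3 → no match
4 → match
5 → match
6 → match
7 → match
8 → match
9 → match
Total matched: 8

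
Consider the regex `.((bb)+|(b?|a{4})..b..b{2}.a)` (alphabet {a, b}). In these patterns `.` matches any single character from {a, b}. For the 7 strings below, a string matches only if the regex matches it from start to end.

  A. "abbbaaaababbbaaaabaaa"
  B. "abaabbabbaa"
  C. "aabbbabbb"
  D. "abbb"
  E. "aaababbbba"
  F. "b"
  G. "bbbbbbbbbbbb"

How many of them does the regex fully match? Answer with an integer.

A → no match
B → match
C → no match
D → no match
E → match
F → no match
G → no match
Total matched: 2

2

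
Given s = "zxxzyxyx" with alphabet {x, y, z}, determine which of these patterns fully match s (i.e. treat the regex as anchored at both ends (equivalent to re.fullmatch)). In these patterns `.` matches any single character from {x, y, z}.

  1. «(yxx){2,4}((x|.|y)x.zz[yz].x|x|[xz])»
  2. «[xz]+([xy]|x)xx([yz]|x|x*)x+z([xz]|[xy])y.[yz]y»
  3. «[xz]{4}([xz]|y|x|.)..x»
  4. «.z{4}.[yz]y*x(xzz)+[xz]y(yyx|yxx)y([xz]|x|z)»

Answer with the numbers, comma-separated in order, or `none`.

1 → no match — must start with "yxx"
2 → no match — must end with "y"
3 → match
4 → no match

3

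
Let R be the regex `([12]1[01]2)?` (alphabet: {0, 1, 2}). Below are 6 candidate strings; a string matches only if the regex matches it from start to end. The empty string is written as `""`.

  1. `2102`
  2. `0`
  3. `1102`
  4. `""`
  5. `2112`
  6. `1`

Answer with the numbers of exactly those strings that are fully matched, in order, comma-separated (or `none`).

1 → match
2 → no match
3 → match
4 → match
5 → match
6 → no match

1, 3, 4, 5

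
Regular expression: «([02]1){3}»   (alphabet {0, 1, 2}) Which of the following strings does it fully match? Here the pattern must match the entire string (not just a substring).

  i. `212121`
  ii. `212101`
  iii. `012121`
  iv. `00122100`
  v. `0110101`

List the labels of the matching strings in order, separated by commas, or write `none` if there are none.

i, ii, iii

i → match
ii → match
iii → match
iv → no match — must end with `1`
v → no match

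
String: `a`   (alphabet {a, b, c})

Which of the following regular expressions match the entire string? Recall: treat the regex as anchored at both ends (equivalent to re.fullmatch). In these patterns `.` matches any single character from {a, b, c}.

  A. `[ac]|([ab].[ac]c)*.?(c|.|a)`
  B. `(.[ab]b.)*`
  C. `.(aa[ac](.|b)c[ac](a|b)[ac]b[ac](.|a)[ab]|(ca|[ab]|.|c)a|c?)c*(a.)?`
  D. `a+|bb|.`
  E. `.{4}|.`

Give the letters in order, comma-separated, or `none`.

A, C, D, E

A → match
B → no match
C → match
D → match
E → match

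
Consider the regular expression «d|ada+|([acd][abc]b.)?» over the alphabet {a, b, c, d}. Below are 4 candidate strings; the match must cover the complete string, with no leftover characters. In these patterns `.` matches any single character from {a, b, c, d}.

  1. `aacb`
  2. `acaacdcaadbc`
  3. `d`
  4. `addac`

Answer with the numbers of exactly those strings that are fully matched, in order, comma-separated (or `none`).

1. `aacb` → no match
2. `acaacdcaadbc` → no match
3. `d` → match
4. `addac` → no match

3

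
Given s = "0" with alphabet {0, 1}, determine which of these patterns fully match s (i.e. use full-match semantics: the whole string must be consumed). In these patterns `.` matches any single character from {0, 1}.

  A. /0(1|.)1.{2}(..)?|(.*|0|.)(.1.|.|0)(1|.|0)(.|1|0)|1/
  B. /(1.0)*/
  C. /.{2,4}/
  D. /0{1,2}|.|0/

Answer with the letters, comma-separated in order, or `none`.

A → no match
B → no match
C → no match
D → match

D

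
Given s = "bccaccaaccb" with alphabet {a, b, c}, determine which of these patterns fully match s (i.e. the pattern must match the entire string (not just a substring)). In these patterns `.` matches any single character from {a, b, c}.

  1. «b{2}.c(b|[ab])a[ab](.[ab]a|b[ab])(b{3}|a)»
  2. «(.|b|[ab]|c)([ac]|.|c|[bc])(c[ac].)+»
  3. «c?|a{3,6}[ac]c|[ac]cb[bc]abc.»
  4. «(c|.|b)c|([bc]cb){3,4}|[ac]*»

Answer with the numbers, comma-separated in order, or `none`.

1 → no match
2 → match
3 → no match
4 → no match

2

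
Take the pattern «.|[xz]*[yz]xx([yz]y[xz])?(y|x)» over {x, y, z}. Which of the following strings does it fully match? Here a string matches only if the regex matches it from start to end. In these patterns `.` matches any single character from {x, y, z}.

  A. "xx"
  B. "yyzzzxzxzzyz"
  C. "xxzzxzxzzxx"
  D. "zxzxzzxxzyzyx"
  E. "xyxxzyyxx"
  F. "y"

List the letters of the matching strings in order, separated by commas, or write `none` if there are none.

F

A. "xx" → no match
B. "yyzzzxzxzzyz" → no match
C. "xxzzxzxzzxx" → no match
D → no match
E. "xyxxzyyxx" → no match
F. "y" → match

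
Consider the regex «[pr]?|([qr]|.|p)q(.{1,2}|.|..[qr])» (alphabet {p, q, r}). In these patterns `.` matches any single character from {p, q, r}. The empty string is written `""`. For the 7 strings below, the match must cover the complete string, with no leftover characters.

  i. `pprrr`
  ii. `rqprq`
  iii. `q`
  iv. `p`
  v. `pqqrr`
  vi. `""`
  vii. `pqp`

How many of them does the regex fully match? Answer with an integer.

5

i → no match
ii → match
iii → no match
iv → match
v → match
vi → match
vii → match
Total matched: 5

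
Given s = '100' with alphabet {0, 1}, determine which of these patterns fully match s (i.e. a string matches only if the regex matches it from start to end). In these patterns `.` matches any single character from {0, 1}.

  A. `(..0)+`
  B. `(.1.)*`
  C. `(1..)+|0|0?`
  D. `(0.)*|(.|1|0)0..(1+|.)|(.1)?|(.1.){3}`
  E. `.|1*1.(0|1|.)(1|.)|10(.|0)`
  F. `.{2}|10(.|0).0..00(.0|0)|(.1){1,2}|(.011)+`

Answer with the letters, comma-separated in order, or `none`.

A, C, E

A → match
B → no match
C → match
D → no match
E → match
F → no match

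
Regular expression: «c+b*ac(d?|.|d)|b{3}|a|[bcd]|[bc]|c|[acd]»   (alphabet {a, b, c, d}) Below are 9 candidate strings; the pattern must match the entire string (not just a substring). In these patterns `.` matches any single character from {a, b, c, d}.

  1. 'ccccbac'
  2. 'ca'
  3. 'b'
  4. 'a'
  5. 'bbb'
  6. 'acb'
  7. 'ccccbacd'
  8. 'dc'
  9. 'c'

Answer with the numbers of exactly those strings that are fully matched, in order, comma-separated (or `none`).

1, 3, 4, 5, 7, 9

1. 'ccccbac' → match
2. 'ca' → no match
3. 'b' → match
4. 'a' → match
5. 'bbb' → match
6. 'acb' → no match
7. 'ccccbacd' → match
8. 'dc' → no match
9. 'c' → match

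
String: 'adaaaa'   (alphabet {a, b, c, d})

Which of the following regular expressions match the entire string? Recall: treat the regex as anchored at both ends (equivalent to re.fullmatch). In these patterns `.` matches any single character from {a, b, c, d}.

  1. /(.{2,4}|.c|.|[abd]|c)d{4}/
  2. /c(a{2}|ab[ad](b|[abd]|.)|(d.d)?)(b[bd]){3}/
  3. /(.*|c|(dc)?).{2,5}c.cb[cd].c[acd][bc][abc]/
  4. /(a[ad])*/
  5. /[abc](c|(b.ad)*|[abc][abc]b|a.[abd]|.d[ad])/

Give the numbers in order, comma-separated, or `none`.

4

1 → no match — must end with 'd'
2 → no match — must start with 'c'
3 → no match
4 → match
5 → no match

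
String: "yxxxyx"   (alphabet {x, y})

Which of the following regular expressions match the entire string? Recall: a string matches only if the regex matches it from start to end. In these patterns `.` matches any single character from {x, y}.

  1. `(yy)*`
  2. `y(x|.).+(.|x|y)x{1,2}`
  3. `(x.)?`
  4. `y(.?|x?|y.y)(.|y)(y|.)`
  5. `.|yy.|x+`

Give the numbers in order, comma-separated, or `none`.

1 → no match
2 → match
3 → no match
4 → no match
5 → no match

2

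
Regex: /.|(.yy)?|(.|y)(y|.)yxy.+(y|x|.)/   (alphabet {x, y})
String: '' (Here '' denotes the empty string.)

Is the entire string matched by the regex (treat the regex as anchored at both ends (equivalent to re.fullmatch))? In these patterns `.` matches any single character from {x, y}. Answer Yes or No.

Yes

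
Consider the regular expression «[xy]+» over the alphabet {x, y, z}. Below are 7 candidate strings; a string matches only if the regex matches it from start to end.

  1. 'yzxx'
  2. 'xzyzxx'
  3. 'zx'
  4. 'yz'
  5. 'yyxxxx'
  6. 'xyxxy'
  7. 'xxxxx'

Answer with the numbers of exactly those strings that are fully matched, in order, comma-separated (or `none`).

5, 6, 7

1 → no match
2 → no match
3 → no match
4 → no match
5 → match
6 → match
7 → match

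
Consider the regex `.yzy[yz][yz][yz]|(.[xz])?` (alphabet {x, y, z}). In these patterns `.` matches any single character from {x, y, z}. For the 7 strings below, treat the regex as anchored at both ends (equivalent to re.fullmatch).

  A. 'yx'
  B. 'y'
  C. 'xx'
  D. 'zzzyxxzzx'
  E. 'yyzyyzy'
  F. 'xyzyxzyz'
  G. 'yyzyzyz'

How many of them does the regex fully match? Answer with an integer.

A → match
B → no match
C → match
D → no match
E → match
F → no match
G → match
Total matched: 4

4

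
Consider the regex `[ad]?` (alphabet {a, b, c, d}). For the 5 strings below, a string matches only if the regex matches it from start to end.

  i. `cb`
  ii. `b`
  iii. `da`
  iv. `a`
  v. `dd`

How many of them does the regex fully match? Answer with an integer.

1

i → no match
ii → no match
iii → no match
iv → match
v → no match
Total matched: 1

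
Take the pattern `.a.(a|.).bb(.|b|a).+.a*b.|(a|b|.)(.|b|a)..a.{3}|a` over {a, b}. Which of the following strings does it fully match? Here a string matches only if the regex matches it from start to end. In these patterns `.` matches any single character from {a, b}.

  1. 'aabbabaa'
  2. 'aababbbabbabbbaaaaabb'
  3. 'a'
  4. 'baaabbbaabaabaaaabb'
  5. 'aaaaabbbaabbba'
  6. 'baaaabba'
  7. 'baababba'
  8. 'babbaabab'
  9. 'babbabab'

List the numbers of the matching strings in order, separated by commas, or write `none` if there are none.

1, 2, 3, 4, 5, 6, 7, 9

1 → match
2 → match
3 → match
4 → match
5 → match
6 → match
7 → match
8 → no match
9 → match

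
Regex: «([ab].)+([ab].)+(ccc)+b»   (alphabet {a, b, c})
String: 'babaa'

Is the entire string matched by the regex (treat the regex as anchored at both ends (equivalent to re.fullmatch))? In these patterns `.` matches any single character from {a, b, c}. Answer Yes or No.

No

Every match must end with 'cccb', but 'babaa' does not.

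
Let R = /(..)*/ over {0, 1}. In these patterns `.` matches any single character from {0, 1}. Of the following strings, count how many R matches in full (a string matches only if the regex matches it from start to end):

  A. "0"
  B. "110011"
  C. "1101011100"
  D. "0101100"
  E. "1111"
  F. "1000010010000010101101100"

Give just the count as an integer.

3

A. "0" → no match
B. "110011" → match
C. "1101011100" → match
D. "0101100" → no match
E. "1111" → match
F → no match
Total matched: 3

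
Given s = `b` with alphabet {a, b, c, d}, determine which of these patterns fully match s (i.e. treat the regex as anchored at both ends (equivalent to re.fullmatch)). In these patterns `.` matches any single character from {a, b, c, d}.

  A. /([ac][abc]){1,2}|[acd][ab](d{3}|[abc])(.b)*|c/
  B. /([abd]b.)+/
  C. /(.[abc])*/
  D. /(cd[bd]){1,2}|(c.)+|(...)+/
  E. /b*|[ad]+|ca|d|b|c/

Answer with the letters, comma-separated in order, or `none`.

A → no match
B → no match
C → no match
D → no match
E → match

E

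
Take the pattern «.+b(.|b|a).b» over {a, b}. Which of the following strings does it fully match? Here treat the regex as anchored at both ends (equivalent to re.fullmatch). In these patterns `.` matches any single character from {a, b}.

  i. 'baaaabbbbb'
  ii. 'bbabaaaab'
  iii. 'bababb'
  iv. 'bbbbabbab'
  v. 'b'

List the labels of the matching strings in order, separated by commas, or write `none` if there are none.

i. 'baaaabbbbb' → match
ii. 'bbabaaaab' → no match
iii. 'bababb' → match
iv. 'bbbbabbab' → match
v. 'b' → no match

i, iii, iv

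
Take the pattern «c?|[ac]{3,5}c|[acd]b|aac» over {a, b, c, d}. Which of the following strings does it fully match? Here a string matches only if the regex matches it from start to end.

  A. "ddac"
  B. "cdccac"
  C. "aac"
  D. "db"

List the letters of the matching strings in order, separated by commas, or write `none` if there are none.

A → no match
B → no match
C → match
D → match

C, D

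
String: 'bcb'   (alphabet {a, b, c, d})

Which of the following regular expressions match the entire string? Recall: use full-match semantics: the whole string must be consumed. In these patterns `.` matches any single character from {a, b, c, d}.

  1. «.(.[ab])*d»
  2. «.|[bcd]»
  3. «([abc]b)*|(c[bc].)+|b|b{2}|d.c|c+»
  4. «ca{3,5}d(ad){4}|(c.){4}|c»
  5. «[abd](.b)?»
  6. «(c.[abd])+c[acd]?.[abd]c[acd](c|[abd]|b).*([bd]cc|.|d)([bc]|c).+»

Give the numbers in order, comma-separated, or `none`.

5

1 → no match — must end with 'd'
2 → no match
3 → no match
4 → no match
5 → match
6 → no match — must start with 'c'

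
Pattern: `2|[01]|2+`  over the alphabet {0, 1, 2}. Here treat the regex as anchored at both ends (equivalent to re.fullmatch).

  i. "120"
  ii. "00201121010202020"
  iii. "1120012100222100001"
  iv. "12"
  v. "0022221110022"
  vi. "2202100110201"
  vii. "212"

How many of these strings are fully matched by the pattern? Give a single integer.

i → no match
ii → no match
iii → no match
iv → no match
v → no match
vi → no match
vii → no match
Total matched: 0

0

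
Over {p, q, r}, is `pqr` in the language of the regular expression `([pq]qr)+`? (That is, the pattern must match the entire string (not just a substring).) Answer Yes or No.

Yes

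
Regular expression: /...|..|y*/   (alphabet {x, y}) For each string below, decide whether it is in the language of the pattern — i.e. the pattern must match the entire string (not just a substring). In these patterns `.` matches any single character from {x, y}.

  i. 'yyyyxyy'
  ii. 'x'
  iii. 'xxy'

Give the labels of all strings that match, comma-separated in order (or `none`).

iii

i → no match
ii → no match
iii → match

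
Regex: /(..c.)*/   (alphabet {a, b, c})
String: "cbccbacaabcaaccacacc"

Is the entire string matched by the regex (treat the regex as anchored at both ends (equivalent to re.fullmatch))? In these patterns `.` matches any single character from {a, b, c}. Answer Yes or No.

Yes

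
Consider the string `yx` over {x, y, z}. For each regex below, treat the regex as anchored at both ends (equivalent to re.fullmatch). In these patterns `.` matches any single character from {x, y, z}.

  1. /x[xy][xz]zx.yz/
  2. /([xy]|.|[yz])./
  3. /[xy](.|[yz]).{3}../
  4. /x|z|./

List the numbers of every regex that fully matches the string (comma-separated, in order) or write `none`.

1 → no match — must start with `x`
2 → match
3 → no match
4 → no match

2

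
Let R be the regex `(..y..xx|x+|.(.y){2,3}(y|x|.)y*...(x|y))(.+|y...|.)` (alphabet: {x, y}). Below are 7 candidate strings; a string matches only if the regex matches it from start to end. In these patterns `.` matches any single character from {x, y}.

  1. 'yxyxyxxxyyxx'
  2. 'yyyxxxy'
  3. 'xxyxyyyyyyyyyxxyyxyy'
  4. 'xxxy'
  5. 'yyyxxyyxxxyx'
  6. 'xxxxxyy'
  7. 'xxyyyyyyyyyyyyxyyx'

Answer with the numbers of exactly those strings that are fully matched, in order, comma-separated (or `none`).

1, 3, 4, 6, 7

1 → match
2 → no match
3 → match
4 → match
5 → no match
6 → match
7 → match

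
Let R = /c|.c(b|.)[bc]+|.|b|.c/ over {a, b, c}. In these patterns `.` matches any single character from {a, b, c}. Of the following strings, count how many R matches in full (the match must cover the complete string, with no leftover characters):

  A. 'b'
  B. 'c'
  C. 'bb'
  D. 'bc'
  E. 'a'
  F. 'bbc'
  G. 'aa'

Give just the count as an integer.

4

A → match
B → match
C → no match
D → match
E → match
F → no match
G → no match
Total matched: 4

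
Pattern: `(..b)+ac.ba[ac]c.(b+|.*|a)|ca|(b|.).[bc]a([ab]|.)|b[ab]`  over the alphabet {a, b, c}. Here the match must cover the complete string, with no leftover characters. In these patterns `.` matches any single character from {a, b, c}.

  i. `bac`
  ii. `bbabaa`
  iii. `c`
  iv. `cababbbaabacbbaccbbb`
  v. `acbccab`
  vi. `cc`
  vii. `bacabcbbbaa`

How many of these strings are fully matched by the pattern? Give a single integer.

0

i. `bac` → no match
ii. `bbabaa` → no match
iii. `c` → no match
iv → no match
v. `acbccab` → no match
vi. `cc` → no match
vii. `bacabcbbbaa` → no match
Total matched: 0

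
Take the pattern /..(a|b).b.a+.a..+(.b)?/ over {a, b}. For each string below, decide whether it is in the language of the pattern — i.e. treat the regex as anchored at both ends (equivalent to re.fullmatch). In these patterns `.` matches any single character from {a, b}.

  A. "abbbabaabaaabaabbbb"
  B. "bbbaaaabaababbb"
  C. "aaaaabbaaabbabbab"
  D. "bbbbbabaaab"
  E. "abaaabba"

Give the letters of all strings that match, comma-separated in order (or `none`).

A → no match
B → no match
C → no match
D. "bbbbbabaaab" → no match
E. "abaaabba" → no match

none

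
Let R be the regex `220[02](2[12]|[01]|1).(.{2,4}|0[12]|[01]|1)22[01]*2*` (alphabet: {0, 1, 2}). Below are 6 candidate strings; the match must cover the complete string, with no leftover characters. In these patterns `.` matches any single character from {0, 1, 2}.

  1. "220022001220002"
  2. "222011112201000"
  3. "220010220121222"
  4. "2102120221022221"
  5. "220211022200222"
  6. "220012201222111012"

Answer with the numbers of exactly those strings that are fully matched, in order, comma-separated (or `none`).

1, 5, 6

1 → match
2 → no match — must start with "220"
3 → no match
4 → no match — must start with "220"
5 → match
6 → match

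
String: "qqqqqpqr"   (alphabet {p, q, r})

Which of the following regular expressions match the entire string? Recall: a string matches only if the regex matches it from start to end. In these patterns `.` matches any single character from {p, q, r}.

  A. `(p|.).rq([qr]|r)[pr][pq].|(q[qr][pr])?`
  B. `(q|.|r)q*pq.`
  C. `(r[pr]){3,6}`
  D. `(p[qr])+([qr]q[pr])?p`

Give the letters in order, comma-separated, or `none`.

B

A → no match
B → match
C → no match — must start with "r"
D → no match — must start with "p"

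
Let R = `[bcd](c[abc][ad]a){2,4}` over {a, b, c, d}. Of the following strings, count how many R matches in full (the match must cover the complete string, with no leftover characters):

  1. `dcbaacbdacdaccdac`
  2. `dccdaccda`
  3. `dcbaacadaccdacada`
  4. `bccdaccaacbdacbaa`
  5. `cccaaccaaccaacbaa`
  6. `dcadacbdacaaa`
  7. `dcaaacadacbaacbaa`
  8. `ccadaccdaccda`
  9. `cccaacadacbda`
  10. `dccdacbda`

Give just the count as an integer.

9

1 → no match — must end with `a`
2 → match
3 → match
4 → match
5 → match
6 → match
7 → match
8 → match
9 → match
10 → match
Total matched: 9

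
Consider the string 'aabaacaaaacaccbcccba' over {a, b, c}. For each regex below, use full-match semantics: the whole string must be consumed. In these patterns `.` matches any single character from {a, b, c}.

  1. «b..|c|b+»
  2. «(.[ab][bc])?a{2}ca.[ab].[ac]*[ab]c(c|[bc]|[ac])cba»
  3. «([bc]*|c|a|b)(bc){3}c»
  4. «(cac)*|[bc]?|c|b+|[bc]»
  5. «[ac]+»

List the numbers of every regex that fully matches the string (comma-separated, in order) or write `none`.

2

1 → no match
2 → match
3 → no match — must end with 'bcc'
4 → no match
5 → no match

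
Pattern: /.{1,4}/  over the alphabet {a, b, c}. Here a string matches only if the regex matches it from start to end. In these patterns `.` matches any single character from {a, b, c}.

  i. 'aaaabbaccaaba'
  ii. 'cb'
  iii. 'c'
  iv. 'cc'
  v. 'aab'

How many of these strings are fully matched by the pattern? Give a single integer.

4

i → no match
ii → match
iii → match
iv → match
v → match
Total matched: 4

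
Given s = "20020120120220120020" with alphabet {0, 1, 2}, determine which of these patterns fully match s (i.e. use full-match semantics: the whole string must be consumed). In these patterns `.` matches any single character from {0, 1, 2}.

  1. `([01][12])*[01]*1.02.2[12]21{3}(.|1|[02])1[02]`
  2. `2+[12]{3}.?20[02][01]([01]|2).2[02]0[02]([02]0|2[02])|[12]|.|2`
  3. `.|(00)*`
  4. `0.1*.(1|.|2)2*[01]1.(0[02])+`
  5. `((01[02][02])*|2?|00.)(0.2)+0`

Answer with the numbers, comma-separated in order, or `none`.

5

1 → no match
2 → no match
3 → no match
4 → no match — must start with "0"
5 → match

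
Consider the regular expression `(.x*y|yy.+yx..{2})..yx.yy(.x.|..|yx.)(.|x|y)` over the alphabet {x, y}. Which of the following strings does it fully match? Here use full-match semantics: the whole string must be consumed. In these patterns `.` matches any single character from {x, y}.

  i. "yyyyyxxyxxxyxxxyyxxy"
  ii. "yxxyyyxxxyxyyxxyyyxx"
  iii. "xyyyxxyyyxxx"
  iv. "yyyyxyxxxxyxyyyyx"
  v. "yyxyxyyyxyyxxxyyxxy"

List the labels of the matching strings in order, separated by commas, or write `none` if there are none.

i → no match
ii → no match
iii. "xyyyxxyyyxxx" → no match
iv → no match
v → no match

none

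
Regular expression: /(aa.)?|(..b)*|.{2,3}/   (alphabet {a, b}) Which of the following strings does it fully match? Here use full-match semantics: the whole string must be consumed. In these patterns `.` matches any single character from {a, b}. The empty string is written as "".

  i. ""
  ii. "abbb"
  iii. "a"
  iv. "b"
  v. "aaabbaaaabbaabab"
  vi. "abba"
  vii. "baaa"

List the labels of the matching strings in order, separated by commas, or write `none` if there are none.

i

i → match
ii → no match
iii → no match
iv → no match
v → no match
vi → no match
vii → no match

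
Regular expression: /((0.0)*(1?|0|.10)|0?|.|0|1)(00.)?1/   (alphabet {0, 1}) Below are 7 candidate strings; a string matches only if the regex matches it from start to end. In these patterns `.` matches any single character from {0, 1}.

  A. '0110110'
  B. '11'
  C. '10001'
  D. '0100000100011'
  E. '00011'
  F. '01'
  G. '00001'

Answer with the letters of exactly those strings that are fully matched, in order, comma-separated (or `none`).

A → no match — must end with '1'
B → match
C → match
D → match
E → match
F → match
G → match

B, C, D, E, F, G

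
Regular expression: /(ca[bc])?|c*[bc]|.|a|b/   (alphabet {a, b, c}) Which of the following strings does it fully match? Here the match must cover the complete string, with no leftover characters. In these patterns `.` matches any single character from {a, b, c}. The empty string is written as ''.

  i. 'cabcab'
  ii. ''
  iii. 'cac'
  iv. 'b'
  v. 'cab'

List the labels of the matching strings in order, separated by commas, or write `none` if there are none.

i → no match
ii → match
iii → match
iv → match
v → match

ii, iii, iv, v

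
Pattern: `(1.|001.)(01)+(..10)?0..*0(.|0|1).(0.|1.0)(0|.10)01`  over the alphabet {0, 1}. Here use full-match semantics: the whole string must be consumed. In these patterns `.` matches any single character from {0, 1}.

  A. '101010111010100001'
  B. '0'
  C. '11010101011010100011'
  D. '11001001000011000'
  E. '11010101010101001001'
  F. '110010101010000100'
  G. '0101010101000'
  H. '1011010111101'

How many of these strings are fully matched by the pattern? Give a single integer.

A → no match
B → no match — must end with '01'
C → no match — must end with '01'
D → no match — must end with '01'
E → match
F → no match — must end with '01'
G → no match — must end with '01'
H → no match
Total matched: 1

1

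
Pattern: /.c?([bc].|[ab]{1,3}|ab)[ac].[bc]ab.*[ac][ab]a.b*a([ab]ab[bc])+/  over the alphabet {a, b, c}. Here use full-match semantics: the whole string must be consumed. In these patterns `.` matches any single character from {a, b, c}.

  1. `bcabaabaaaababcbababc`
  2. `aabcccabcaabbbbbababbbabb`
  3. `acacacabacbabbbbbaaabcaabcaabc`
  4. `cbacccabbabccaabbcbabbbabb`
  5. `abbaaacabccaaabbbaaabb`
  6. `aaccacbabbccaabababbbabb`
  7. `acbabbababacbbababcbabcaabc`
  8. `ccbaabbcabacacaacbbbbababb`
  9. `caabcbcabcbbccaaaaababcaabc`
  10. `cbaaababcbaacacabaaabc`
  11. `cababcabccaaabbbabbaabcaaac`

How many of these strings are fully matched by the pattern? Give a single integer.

5

1 → no match
2 → match
3 → match
4 → no match
5 → match
6 → no match
7 → match
8 → no match
9 → match
10 → no match
11 → no match
Total matched: 5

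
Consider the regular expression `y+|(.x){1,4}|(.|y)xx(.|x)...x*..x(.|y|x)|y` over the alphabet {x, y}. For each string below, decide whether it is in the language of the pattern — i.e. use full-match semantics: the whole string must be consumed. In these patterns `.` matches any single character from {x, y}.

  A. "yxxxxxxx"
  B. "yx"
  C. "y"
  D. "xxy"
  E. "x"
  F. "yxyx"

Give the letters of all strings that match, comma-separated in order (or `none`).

A → match
B → match
C → match
D → no match
E → no match
F → match

A, B, C, F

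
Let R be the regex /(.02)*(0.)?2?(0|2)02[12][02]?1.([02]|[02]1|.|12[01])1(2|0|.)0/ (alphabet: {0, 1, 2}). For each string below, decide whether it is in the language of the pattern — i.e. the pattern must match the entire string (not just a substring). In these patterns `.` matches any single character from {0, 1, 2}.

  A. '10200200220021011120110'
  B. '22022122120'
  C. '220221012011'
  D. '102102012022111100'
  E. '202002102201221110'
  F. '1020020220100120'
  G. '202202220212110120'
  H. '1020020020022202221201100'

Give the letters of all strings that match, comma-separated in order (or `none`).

A → match
B. '22022122120' → match
C. '220221012011' → no match — must end with '0'
D → match
E → no match
F → match
G → match
H → match

A, B, D, F, G, H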